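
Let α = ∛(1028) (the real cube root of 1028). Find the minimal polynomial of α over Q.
m_α(x) = x^3 - 1028

α satisfies α^3 = 1028, so x^3 - 1028 annihilates α. By the rational root test, a rational root p/q (in lowest terms) of x^3 - 1028 would satisfy p^3 = 1028 q^3, forcing q = 1 and p^3 = 1028; but 1028 is not a perfect cube, contradiction. A monic cubic over Q with no rational root is irreducible (any nontrivial factorization would include a linear factor). Hence x^3 - 1028 is the minimal polynomial of α, and in particular [Q(α):Q] = 3.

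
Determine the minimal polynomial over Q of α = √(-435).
m_α(x) = x^2 + 435

α satisfies α^2 + 435 = 0, so x^2 + 435 annihilates α. Since d = -435 is squarefree and ≠ 1, it is not a perfect square in Q, so x^2 + 435 has no rational root and is therefore irreducible over Q (a degree-2 polynomial over a field is irreducible iff it has no root). Hence m_α(x) = x^2 + 435.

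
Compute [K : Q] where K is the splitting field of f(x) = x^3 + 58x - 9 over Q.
[K : Q] = 6

By the rational root test, any rational root of the monic integer polynomial f(x) = x^3 + 58x - 9 must be an integer dividing the constant term -9, i.e. one of ±{1, 3, 9}. Evaluating: f(1) = 50, f(-1) = -68, f(3) = 192, f(-3) = -210, f(9) = 1242, f(-9) = -1260; none is 0, so f has no rational root and is therefore irreducible over Q (a cubic with no linear factor over a field is irreducible). For an irreducible cubic, the Galois group is A_3 or S_3 according as the discriminant disc(f) = -4a^3 - 27b^2 = -4·(58)^3 - 27·(-9)^2 = -782635 is or is not a square in Q. Here disc(f) = -782635 is not a perfect square in Q, so the Galois group of f over Q is not contained in A_3 and must be all of S_3. The splitting field has degree |S_3| = 6 over Q, so [K : Q] = 6.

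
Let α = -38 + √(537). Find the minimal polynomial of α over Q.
m_α(x) = x^2 + 76x + 907

From α + 38 = √(537), squaring gives (α + 38)^2 = 537, i.e. α^2 + 76α + 1444 = 537, so α^2 + 76α + 907 = 0. The discriminant of x^2 + 76x + 907 is (76)^2 - 4·(907) = 5776 - 3628 = 2148, and 4·(537) is not a perfect square in Q since 537 is squarefree and ≠ 1. Hence x^2 + 76x + 907 is irreducible over Q and is the minimal polynomial of α.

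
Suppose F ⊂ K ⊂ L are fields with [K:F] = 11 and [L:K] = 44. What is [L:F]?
[L:F] = 484

The tower law says that for any tower of field extensions F ⊂ K ⊂ L with finite degrees, [L:F] = [L:K] · [K:F]. Here this gives [L:F] = 44 · 11 = 484.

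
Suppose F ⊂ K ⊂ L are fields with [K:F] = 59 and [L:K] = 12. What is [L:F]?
[L:F] = 708

The tower law says that for any tower of field extensions F ⊂ K ⊂ L with finite degrees, [L:F] = [L:K] · [K:F]. Here this gives [L:F] = 12 · 59 = 708.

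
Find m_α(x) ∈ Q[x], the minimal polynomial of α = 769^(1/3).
m_α(x) = x^3 - 769

α satisfies α^3 = 769, so x^3 - 769 annihilates α. By the rational root test, a rational root p/q (in lowest terms) of x^3 - 769 would satisfy p^3 = 769 q^3, forcing q = 1 and p^3 = 769; but 769 is not a perfect cube, contradiction. A monic cubic over Q with no rational root is irreducible (any nontrivial factorization would include a linear factor). Hence x^3 - 769 is the minimal polynomial of α, and in particular [Q(α):Q] = 3.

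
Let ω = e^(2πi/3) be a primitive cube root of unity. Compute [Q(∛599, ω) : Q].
[Q(∛599, ω) : Q] = 6

[Q(∛599):Q] = 3 (min poly x^3 - 599, irreducible since 599 is not a perfect cube). [Q(ω):Q] = 2 (min poly x^2 + x + 1). Since Q(∛599) ⊂ R and ω ∉ R, we have ω ∉ Q(∛599), so x^2 + x + 1 remains irreducible over Q(∛599) and [Q(∛599, ω) : Q(∛599)] = 2. By the tower law, [Q(∛599, ω) : Q] = 3 · 2 = 6. (In fact Q(∛599, ω) is the splitting field of x^3 - 599 over Q.)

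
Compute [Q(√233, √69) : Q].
[Q(√233, √69) : Q] = 4

[Q(√233):Q] = 2 (min poly x^2 - 233, irreducible since 233 is squarefree > 1). For the top step, suppose √69 ∈ Q(√233), say √69 = c + d√233 with c, d ∈ Q. Squaring: 69 = c^2 + 233d^2 + 2cd√233. Since √233 ∉ Q this forces 2cd = 0. If d = 0 then √69 = c ∈ Q, contradicting 69 squarefree > 1. If c = 0 then 69 = 233d^2, so 233·69 = (233d)^2 is a perfect square in Q — but 233·69 = 16077 is not a perfect square (since 233 and 69 are distinct squarefree integers). Contradiction. Hence √69 ∉ Q(√233), so x^2 - 69 stays irreducible over Q(√233) and [Q(√233, √69) : Q(√233)] = 2. By the tower law, [Q(√233, √69) : Q] = 2 · 2 = 4.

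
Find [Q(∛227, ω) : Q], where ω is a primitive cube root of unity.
[Q(∛227, ω) : Q] = 6

[Q(∛227):Q] = 3 (min poly x^3 - 227, irreducible since 227 is not a perfect cube). [Q(ω):Q] = 2 (min poly x^2 + x + 1). Since Q(∛227) ⊂ R and ω ∉ R, we have ω ∉ Q(∛227), so x^2 + x + 1 remains irreducible over Q(∛227) and [Q(∛227, ω) : Q(∛227)] = 2. By the tower law, [Q(∛227, ω) : Q] = 3 · 2 = 6. (In fact Q(∛227, ω) is the splitting field of x^3 - 227 over Q.)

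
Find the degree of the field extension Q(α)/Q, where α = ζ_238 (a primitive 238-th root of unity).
[Q(α):Q] = 96

The minimal polynomial of ζ_238 over Q is the 238-th cyclotomic polynomial Φ_238(x), which is irreducible over Q and has degree φ(238) = 96. Hence [Q(α):Q] = φ(238) = 96.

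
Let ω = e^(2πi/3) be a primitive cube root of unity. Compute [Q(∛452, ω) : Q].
[Q(∛452, ω) : Q] = 6

[Q(∛452):Q] = 3 (min poly x^3 - 452, irreducible since 452 is not a perfect cube). [Q(ω):Q] = 2 (min poly x^2 + x + 1). Since Q(∛452) ⊂ R and ω ∉ R, we have ω ∉ Q(∛452), so x^2 + x + 1 remains irreducible over Q(∛452) and [Q(∛452, ω) : Q(∛452)] = 2. By the tower law, [Q(∛452, ω) : Q] = 3 · 2 = 6. (In fact Q(∛452, ω) is the splitting field of x^3 - 452 over Q.)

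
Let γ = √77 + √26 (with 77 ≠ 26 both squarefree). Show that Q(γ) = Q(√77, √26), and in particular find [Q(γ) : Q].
[Q(γ) : Q] = 4 (equivalently, Q(γ) = Q(√77, √26))

Obviously Q(γ) ⊆ Q(√77, √26), and [Q(√77, √26):Q] = 4 (since 77, 26 are distinct squarefree integers > 1 with 2002 not a perfect square). To show equality we compute the minimal polynomial of γ. From γ = √77 + √26: γ^2 = 77 + 2√(2002) + 26 = 103 + 2√(2002), so γ^2 - 103 = 2√(2002); squaring, (γ^2 - 103)^2 = 4·2002, i.e. γ^4 - 206γ^2 + 10609 - 8008 = 0, i.e. γ^4 - 206γ^2 + 2601 = 0. So γ is a root of x^4 - 206x^2 + 2601. This polynomial is irreducible over Q: it has no rational root (each ±√77 ± √26 is irrational), and any factorization into two quadratics over Q would force √(2002) ∈ Q (pairing opposite roots) or √77, √26 ∈ Q (other pairings), all impossible. Hence [Q(γ):Q] = 4 = [Q(√77, √26):Q], so Q(γ) = Q(√77, √26).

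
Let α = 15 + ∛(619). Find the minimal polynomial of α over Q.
m_α(x) = x^3 - 45x^2 + 675x - 3994

Set β = α - 15 = ∛(619), so β^3 = 619. Then (α - 15)^3 - 619 = 0, i.e. α is a root of g(x) = (x - 15)^3 - 619 = x^3 - 45x^2 + 675x - 3994. Since g(x) = h(x - 15) where h(x) = x^3 - 619, and h is irreducible over Q (because 619 is not a perfect cube, so h has no rational root, and a monic cubic with no rational root is irreducible), g is also irreducible (irreducibility is preserved under the substitution x → x - 15). Hence m_α(x) = x^3 - 45x^2 + 675x - 3994.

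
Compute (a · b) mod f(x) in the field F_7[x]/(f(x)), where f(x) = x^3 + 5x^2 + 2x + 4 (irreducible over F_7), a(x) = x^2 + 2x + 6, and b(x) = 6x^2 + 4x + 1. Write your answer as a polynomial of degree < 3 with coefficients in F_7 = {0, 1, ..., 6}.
a · b ≡ 5x^2 + 2x + 6 (mod f(x))

Multiply in F_7[x]: a(x)·b(x) = (x^2 + 2x + 6)·(6x^2 + 4x + 1) = 6x^4 + 2x^3 + 3x^2 + 5x + 6. This has degree ≥ 3, so divide by f(x) over F_7: 6x^4 + 2x^3 + 3x^2 + 5x + 6 = (6x)·(x^3 + 5x^2 + 2x + 4) + (5x^2 + 2x + 6). Hence a·b ≡ 5x^2 + 2x + 6 (mod f). (F_7[x]/(f) is a field with 7^3 = 343 elements since f is irreducible of degree 3.)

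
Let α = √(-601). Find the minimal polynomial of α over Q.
m_α(x) = x^2 + 601

α satisfies α^2 + 601 = 0, so x^2 + 601 annihilates α. Since d = -601 is squarefree and ≠ 1, it is not a perfect square in Q, so x^2 + 601 has no rational root and is therefore irreducible over Q (a degree-2 polynomial over a field is irreducible iff it has no root). Hence m_α(x) = x^2 + 601.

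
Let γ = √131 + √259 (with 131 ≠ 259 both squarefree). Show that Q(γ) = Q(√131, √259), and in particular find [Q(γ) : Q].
[Q(γ) : Q] = 4 (equivalently, Q(γ) = Q(√131, √259))

Obviously Q(γ) ⊆ Q(√131, √259), and [Q(√131, √259):Q] = 4 (since 131, 259 are distinct squarefree integers > 1 with 33929 not a perfect square). To show equality we compute the minimal polynomial of γ. From γ = √131 + √259: γ^2 = 131 + 2√(33929) + 259 = 390 + 2√(33929), so γ^2 - 390 = 2√(33929); squaring, (γ^2 - 390)^2 = 4·33929, i.e. γ^4 - 780γ^2 + 152100 - 135716 = 0, i.e. γ^4 - 780γ^2 + 16384 = 0. So γ is a root of x^4 - 780x^2 + 16384. This polynomial is irreducible over Q: it has no rational root (each ±√131 ± √259 is irrational), and any factorization into two quadratics over Q would force √(33929) ∈ Q (pairing opposite roots) or √131, √259 ∈ Q (other pairings), all impossible. Hence [Q(γ):Q] = 4 = [Q(√131, √259):Q], so Q(γ) = Q(√131, √259).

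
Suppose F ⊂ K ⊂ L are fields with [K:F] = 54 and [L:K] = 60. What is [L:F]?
[L:F] = 3240

The tower law says that for any tower of field extensions F ⊂ K ⊂ L with finite degrees, [L:F] = [L:K] · [K:F]. Here this gives [L:F] = 60 · 54 = 3240.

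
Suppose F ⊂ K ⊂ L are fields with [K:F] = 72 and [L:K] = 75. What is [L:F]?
[L:F] = 5400

The tower law says that for any tower of field extensions F ⊂ K ⊂ L with finite degrees, [L:F] = [L:K] · [K:F]. Here this gives [L:F] = 75 · 72 = 5400.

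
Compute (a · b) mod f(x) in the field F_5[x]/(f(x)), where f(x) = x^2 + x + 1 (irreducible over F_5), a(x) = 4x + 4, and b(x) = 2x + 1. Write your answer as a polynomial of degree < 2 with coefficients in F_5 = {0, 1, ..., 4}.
a · b ≡ 4x + 1 (mod f(x))

Multiply in F_5[x]: a(x)·b(x) = (4x + 4)·(2x + 1) = 3x^2 + 2x + 4. This has degree ≥ 2, so divide by f(x) over F_5: 3x^2 + 2x + 4 = (3)·(x^2 + x + 1) + (4x + 1). Hence a·b ≡ 4x + 1 (mod f). (F_5[x]/(f) is a field with 5^2 = 25 elements since f is irreducible of degree 2.)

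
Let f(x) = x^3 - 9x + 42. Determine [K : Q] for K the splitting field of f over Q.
[K : Q] = 6

By the rational root test, any rational root of the monic integer polynomial f(x) = x^3 - 9x + 42 must be an integer dividing the constant term 42, i.e. one of ±{1, 2, 3, 6, 7, 14, 21, 42}. Evaluating: f(1) = 34, f(-1) = 50, f(2) = 32, f(-2) = 52, f(3) = 42, f(-3) = 42, f(6) = 204, f(-6) = -120, f(7) = 322, f(-7) = -238, f(14) = 2660, f(-14) = -2576, f(21) = 9114, f(-21) = -9030, f(42) = 73752, f(-42) = -73668; none is 0, so f has no rational root and is therefore irreducible over Q (a cubic with no linear factor over a field is irreducible). For an irreducible cubic, the Galois group is A_3 or S_3 according as the discriminant disc(f) = -4a^3 - 27b^2 = -4·(-9)^3 - 27·(42)^2 = -44712 is or is not a square in Q. Here disc(f) = -44712 is not a perfect square in Q, so the Galois group of f over Q is not contained in A_3 and must be all of S_3. The splitting field has degree |S_3| = 6 over Q, so [K : Q] = 6.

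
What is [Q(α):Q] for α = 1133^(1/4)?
[Q(α):Q] = 4

α is a root of x^4 - 1133. By Eisenstein's criterion at the prime p = 11 (which divides the constant term 1133 but p^2 = 121 does not, since 1133 is squarefree), x^4 - 1133 is irreducible over Q. Hence [Q(α):Q] = 4.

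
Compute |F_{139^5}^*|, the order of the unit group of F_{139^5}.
|F_{139^5}^*| = 51888844698

F_{139^5} has 139^5 = 51888844699 elements; its multiplicative group consists of all nonzero elements, so |F_{139^5}^*| = 51888844699 - 1 = 51888844698. (It is cyclic since any finite subgroup of the multiplicative group of a field is cyclic.)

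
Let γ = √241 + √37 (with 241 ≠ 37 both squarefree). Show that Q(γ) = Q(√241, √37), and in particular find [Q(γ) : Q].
[Q(γ) : Q] = 4 (equivalently, Q(γ) = Q(√241, √37))

Obviously Q(γ) ⊆ Q(√241, √37), and [Q(√241, √37):Q] = 4 (since 241, 37 are distinct squarefree integers > 1 with 8917 not a perfect square). To show equality we compute the minimal polynomial of γ. From γ = √241 + √37: γ^2 = 241 + 2√(8917) + 37 = 278 + 2√(8917), so γ^2 - 278 = 2√(8917); squaring, (γ^2 - 278)^2 = 4·8917, i.e. γ^4 - 556γ^2 + 77284 - 35668 = 0, i.e. γ^4 - 556γ^2 + 41616 = 0. So γ is a root of x^4 - 556x^2 + 41616. This polynomial is irreducible over Q: it has no rational root (each ±√241 ± √37 is irrational), and any factorization into two quadratics over Q would force √(8917) ∈ Q (pairing opposite roots) or √241, √37 ∈ Q (other pairings), all impossible. Hence [Q(γ):Q] = 4 = [Q(√241, √37):Q], so Q(γ) = Q(√241, √37).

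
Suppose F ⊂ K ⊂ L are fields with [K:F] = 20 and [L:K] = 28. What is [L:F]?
[L:F] = 560

The tower law says that for any tower of field extensions F ⊂ K ⊂ L with finite degrees, [L:F] = [L:K] · [K:F]. Here this gives [L:F] = 28 · 20 = 560.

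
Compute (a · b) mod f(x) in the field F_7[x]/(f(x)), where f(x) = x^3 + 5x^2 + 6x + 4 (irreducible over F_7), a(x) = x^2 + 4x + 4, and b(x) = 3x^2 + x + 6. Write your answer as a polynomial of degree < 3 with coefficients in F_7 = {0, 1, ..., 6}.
a · b ≡ 4 (mod f(x))

Multiply in F_7[x]: a(x)·b(x) = (x^2 + 4x + 4)·(3x^2 + x + 6) = 3x^4 + 6x^3 + x^2 + 3. This has degree ≥ 3, so divide by f(x) over F_7: 3x^4 + 6x^3 + x^2 + 3 = (3x + 5)·(x^3 + 5x^2 + 6x + 4) + (4). Hence a·b ≡ 4 (mod f). (F_7[x]/(f) is a field with 7^3 = 343 elements since f is irreducible of degree 3.)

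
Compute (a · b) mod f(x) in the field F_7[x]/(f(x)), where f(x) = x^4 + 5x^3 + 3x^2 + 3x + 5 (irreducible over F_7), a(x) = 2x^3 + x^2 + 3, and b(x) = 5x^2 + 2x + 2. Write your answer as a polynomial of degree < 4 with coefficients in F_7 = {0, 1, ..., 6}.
a · b ≡ 6x^3 + 5x^2 + 2x + 1 (mod f(x))

Multiply in F_7[x]: a(x)·b(x) = (2x^3 + x^2 + 3)·(5x^2 + 2x + 2) = 3x^5 + 2x^4 + 6x^3 + 3x^2 + 6x + 6. This has degree ≥ 4, so divide by f(x) over F_7: 3x^5 + 2x^4 + 6x^3 + 3x^2 + 6x + 6 = (3x + 1)·(x^4 + 5x^3 + 3x^2 + 3x + 5) + (6x^3 + 5x^2 + 2x + 1). Hence a·b ≡ 6x^3 + 5x^2 + 2x + 1 (mod f). (F_7[x]/(f) is a field with 7^4 = 2401 elements since f is irreducible of degree 4.)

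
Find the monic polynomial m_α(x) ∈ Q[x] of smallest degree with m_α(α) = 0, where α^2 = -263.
m_α(x) = x^2 + 263

α satisfies α^2 + 263 = 0, so x^2 + 263 annihilates α. Since d = -263 is squarefree and ≠ 1, it is not a perfect square in Q, so x^2 + 263 has no rational root and is therefore irreducible over Q (a degree-2 polynomial over a field is irreducible iff it has no root). Hence m_α(x) = x^2 + 263.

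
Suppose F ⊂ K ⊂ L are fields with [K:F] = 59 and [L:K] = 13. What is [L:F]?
[L:F] = 767

The tower law says that for any tower of field extensions F ⊂ K ⊂ L with finite degrees, [L:F] = [L:K] · [K:F]. Here this gives [L:F] = 13 · 59 = 767.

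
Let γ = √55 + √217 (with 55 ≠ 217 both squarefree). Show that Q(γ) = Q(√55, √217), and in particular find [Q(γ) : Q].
[Q(γ) : Q] = 4 (equivalently, Q(γ) = Q(√55, √217))

Obviously Q(γ) ⊆ Q(√55, √217), and [Q(√55, √217):Q] = 4 (since 55, 217 are distinct squarefree integers > 1 with 11935 not a perfect square). To show equality we compute the minimal polynomial of γ. From γ = √55 + √217: γ^2 = 55 + 2√(11935) + 217 = 272 + 2√(11935), so γ^2 - 272 = 2√(11935); squaring, (γ^2 - 272)^2 = 4·11935, i.e. γ^4 - 544γ^2 + 73984 - 47740 = 0, i.e. γ^4 - 544γ^2 + 26244 = 0. So γ is a root of x^4 - 544x^2 + 26244. This polynomial is irreducible over Q: it has no rational root (each ±√55 ± √217 is irrational), and any factorization into two quadratics over Q would force √(11935) ∈ Q (pairing opposite roots) or √55, √217 ∈ Q (other pairings), all impossible. Hence [Q(γ):Q] = 4 = [Q(√55, √217):Q], so Q(γ) = Q(√55, √217).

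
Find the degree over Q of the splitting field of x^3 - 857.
[K : Q] = 6

The roots of x^3 - 857 are ∛857, ω∛857, ω^2∛857 where ω = e^(2πi/3) is a primitive cube root of unity, so K = Q(∛857, ω). Now [Q(∛857):Q] = 3 (since 857 is not a perfect cube, x^3 - 857 is irreducible) and [Q(ω):Q] = 2. Both 2 and 3 divide [K:Q], and [K:Q] ≤ 3·2 = 6, so [K:Q] = 6. (Equivalently: Q(∛857) ⊂ R but ω ∉ R, so [K : Q(∛857)] = 2.)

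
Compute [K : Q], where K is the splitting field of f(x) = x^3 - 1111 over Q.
[K : Q] = 6

The roots of x^3 - 1111 are ∛1111, ω∛1111, ω^2∛1111 where ω = e^(2πi/3) is a primitive cube root of unity, so K = Q(∛1111, ω). Now [Q(∛1111):Q] = 3 (since 1111 is not a perfect cube, x^3 - 1111 is irreducible) and [Q(ω):Q] = 2. Both 2 and 3 divide [K:Q], and [K:Q] ≤ 3·2 = 6, so [K:Q] = 6. (Equivalently: Q(∛1111) ⊂ R but ω ∉ R, so [K : Q(∛1111)] = 2.)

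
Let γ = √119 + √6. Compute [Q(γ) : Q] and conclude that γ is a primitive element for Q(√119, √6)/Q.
[Q(γ) : Q] = 4 (equivalently, Q(γ) = Q(√119, √6))

Obviously Q(γ) ⊆ Q(√119, √6), and [Q(√119, √6):Q] = 4 (since 119, 6 are distinct squarefree integers > 1 with 714 not a perfect square). To show equality we compute the minimal polynomial of γ. From γ = √119 + √6: γ^2 = 119 + 2√(714) + 6 = 125 + 2√(714), so γ^2 - 125 = 2√(714); squaring, (γ^2 - 125)^2 = 4·714, i.e. γ^4 - 250γ^2 + 15625 - 2856 = 0, i.e. γ^4 - 250γ^2 + 12769 = 0. So γ is a root of x^4 - 250x^2 + 12769. This polynomial is irreducible over Q: it has no rational root (each ±√119 ± √6 is irrational), and any factorization into two quadratics over Q would force √(714) ∈ Q (pairing opposite roots) or √119, √6 ∈ Q (other pairings), all impossible. Hence [Q(γ):Q] = 4 = [Q(√119, √6):Q], so Q(γ) = Q(√119, √6).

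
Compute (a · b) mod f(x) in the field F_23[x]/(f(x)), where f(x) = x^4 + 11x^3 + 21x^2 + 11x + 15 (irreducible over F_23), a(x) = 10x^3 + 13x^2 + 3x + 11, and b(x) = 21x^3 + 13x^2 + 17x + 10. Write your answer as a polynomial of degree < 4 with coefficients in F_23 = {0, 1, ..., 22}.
a · b ≡ 19x^3 + 17x^2 + 12x + 1 (mod f(x))

Multiply in F_23[x]: a(x)·b(x) = (10x^3 + 13x^2 + 3x + 11)·(21x^3 + 13x^2 + 17x + 10) = 3x^6 + 12x^5 + 11x^4 + 16x^3 + 2x^2 + 10x + 18. This has degree ≥ 4, so divide by f(x) over F_23: 3x^6 + 12x^5 + 11x^4 + 16x^3 + 2x^2 + 10x + 18 = (3x^2 + 2x + 18)·(x^4 + 11x^3 + 21x^2 + 11x + 15) + (19x^3 + 17x^2 + 12x + 1). Hence a·b ≡ 19x^3 + 17x^2 + 12x + 1 (mod f). (F_23[x]/(f) is a field with 23^4 = 279841 elements since f is irreducible of degree 4.)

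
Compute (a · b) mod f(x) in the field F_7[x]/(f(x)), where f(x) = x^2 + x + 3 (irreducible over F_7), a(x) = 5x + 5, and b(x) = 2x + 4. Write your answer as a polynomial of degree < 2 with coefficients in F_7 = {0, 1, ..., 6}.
a · b ≡ 6x + 4 (mod f(x))

Multiply in F_7[x]: a(x)·b(x) = (5x + 5)·(2x + 4) = 3x^2 + 2x + 6. This has degree ≥ 2, so divide by f(x) over F_7: 3x^2 + 2x + 6 = (3)·(x^2 + x + 3) + (6x + 4). Hence a·b ≡ 6x + 4 (mod f). (F_7[x]/(f) is a field with 7^2 = 49 elements since f is irreducible of degree 2.)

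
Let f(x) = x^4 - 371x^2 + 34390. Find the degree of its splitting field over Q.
[K : Q] = 4

Solving the quadratic in x^2: x^2 = (371 ± √(371^2 - 4·34390))/2 = (371 ± √81)/2 = (371 ± 9)/2, giving x^2 = 181 or x^2 = 190. So f(x) = (x^2 - 181)(x^2 - 190) and the roots of f are ±√181, ±√190. Hence the splitting field is K = Q(√181, √190). Since 181 and 190 are distinct squarefree integers > 1, their product 34390 is not a perfect square, so √190 ∉ Q(√181). By the tower law [K:Q] = [Q(√181,√190):Q(√181)] · [Q(√181):Q] = 2 · 2 = 4.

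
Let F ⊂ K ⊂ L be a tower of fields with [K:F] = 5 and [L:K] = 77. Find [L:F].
[L:F] = 385

The tower law says that for any tower of field extensions F ⊂ K ⊂ L with finite degrees, [L:F] = [L:K] · [K:F]. Here this gives [L:F] = 77 · 5 = 385.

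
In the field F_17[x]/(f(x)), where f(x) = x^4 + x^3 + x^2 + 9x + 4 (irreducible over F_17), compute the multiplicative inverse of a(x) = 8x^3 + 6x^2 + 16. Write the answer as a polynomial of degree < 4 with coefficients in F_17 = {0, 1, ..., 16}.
a(x)^(-1) ≡ 6x^3 + 13x^2 + 4x (mod f(x))

Since f is irreducible over F_17, F_17[x]/(f) is a field and a(x) ≠ 0 has an inverse. Apply the extended Euclidean algorithm to f(x) and a(x) in F_17[x]: f(x) = (15x + 8)·a(x) + (4x^2 + 7x + 12);  a(x) = (2x + 15)·(4x^2 + 7x + 12) + (7x + 6);  (4x^2 + 7x + 12) = (3x + 13)·(7x + 6) + (2). The last nonzero remainder is the constant 2 = gcd(f, a) in F_17. Back-substituting through the division chain expresses 2 = s(x)·a(x) + t(x)·f(x) with s(x) ≡ 12x^3 + 9x^2 + 8x (mod f), so (12x^3 + 9x^2 + 8x)·a(x) ≡ 2 (mod f). Multiplying by 2^(-1) ≡ 9 in F_17 gives a(x)^(-1) ≡ 9·(12x^3 + 9x^2 + 8x) ≡ 6x^3 + 13x^2 + 4x (mod f). Check: (8x^3 + 6x^2 + 16)·(6x^3 + 13x^2 + 4x) = 14x^6 + 4x^5 + 8x^4 + x^3 + 4x^2 + 13x ≡ 1 (mod x^4 + x^3 + x^2 + 9x + 4).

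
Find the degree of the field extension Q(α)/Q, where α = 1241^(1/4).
[Q(α):Q] = 4

α is a root of x^4 - 1241. By Eisenstein's criterion at the prime p = 17 (which divides the constant term 1241 but p^2 = 289 does not, since 1241 is squarefree), x^4 - 1241 is irreducible over Q. Hence [Q(α):Q] = 4.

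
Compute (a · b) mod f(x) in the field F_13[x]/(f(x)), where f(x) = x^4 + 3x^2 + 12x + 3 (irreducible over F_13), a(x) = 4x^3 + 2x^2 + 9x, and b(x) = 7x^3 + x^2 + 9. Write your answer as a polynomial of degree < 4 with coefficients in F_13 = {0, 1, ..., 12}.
a · b ≡ 6x^3 + 9x^2 + 8x + 5 (mod f(x))

Multiply in F_13[x]: a(x)·b(x) = (4x^3 + 2x^2 + 9x)·(7x^3 + x^2 + 9) = 2x^6 + 5x^5 + 6x^3 + 5x^2 + 3x. This has degree ≥ 4, so divide by f(x) over F_13: 2x^6 + 5x^5 + 6x^3 + 5x^2 + 3x = (2x^2 + 5x + 7)·(x^4 + 3x^2 + 12x + 3) + (6x^3 + 9x^2 + 8x + 5). Hence a·b ≡ 6x^3 + 9x^2 + 8x + 5 (mod f). (F_13[x]/(f) is a field with 13^4 = 28561 elements since f is irreducible of degree 4.)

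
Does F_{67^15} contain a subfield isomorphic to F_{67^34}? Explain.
No: F_{67^34} is not a subfield of F_{67^15}

F_{p^m} embeds in F_{p^n} iff m | n. Here 34 ∤ 15 (since 15 = 0·34 + 15 with remainder 15 ≠ 0), so F_{67^34} is not a subfield of F_{67^15}. Equivalently: if it were, the tower law would give 34 = [F_{67^34}:F_67] dividing [F_{67^15}:F_67] = 15, contradiction.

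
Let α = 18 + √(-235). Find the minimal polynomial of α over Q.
m_α(x) = x^2 - 36x + 559

From α - 18 = √(-235), squaring gives (α - 18)^2 = -235, i.e. α^2 - 36α + 324 = -235, so α^2 - 36α + 559 = 0. The discriminant of x^2 - 36x + 559 is (-36)^2 - 4·(559) = 1296 - 2236 = -940, and 4·(-235) is not a perfect square in Q since -235 is squarefree and ≠ 1. Hence x^2 - 36x + 559 is irreducible over Q and is the minimal polynomial of α.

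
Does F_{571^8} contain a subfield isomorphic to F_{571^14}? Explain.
No: F_{571^14} is not a subfield of F_{571^8}

F_{p^m} embeds in F_{p^n} iff m | n. Here 14 ∤ 8 (since 8 = 0·14 + 8 with remainder 8 ≠ 0), so F_{571^14} is not a subfield of F_{571^8}. Equivalently: if it were, the tower law would give 14 = [F_{571^14}:F_571] dividing [F_{571^8}:F_571] = 8, contradiction.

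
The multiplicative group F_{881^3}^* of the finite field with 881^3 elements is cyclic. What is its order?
|F_{881^3}^*| = 683797840

F_{881^3} has 881^3 = 683797841 elements; its multiplicative group consists of all nonzero elements, so |F_{881^3}^*| = 683797841 - 1 = 683797840. (It is cyclic since any finite subgroup of the multiplicative group of a field is cyclic.)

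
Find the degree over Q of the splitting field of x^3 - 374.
[K : Q] = 6

The roots of x^3 - 374 are ∛374, ω∛374, ω^2∛374 where ω = e^(2πi/3) is a primitive cube root of unity, so K = Q(∛374, ω). Now [Q(∛374):Q] = 3 (since 374 is not a perfect cube, x^3 - 374 is irreducible) and [Q(ω):Q] = 2. Both 2 and 3 divide [K:Q], and [K:Q] ≤ 3·2 = 6, so [K:Q] = 6. (Equivalently: Q(∛374) ⊂ R but ω ∉ R, so [K : Q(∛374)] = 2.)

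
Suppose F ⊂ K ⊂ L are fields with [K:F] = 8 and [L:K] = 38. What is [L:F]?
[L:F] = 304

The tower law says that for any tower of field extensions F ⊂ K ⊂ L with finite degrees, [L:F] = [L:K] · [K:F]. Here this gives [L:F] = 38 · 8 = 304.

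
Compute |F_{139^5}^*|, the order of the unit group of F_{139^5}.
|F_{139^5}^*| = 51888844698

F_{139^5} has 139^5 = 51888844699 elements; its multiplicative group consists of all nonzero elements, so |F_{139^5}^*| = 51888844699 - 1 = 51888844698. (It is cyclic since any finite subgroup of the multiplicative group of a field is cyclic.)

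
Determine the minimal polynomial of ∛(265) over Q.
m_α(x) = x^3 - 265

α satisfies α^3 = 265, so x^3 - 265 annihilates α. By the rational root test, a rational root p/q (in lowest terms) of x^3 - 265 would satisfy p^3 = 265 q^3, forcing q = 1 and p^3 = 265; but 265 is not a perfect cube, contradiction. A monic cubic over Q with no rational root is irreducible (any nontrivial factorization would include a linear factor). Hence x^3 - 265 is the minimal polynomial of α, and in particular [Q(α):Q] = 3.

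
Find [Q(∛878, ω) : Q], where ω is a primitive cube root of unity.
[Q(∛878, ω) : Q] = 6

[Q(∛878):Q] = 3 (min poly x^3 - 878, irreducible since 878 is not a perfect cube). [Q(ω):Q] = 2 (min poly x^2 + x + 1). Since Q(∛878) ⊂ R and ω ∉ R, we have ω ∉ Q(∛878), so x^2 + x + 1 remains irreducible over Q(∛878) and [Q(∛878, ω) : Q(∛878)] = 2. By the tower law, [Q(∛878, ω) : Q] = 3 · 2 = 6. (In fact Q(∛878, ω) is the splitting field of x^3 - 878 over Q.)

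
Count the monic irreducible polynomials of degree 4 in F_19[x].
There are 32490 monic irreducible polynomials of degree 4 over F_19

Each element of F_{19^4} that lies in no proper subfield is a root of exactly one monic irreducible of degree 4 over F_19, and each such polynomial has 4 distinct roots in F_{19^4}. By Möbius inversion the count is N_19(4) = (1/4) Σ_{d|4} μ(4/d) · 19^d = (1/4)(μ(4)·19^1 + μ(2)·19^2 + μ(1)·19^4) = 129960/4 = 32490.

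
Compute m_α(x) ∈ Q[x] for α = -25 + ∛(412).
m_α(x) = x^3 + 75x^2 + 1875x + 15213

Set β = α + 25 = ∛(412), so β^3 = 412. Then (α + 25)^3 - 412 = 0, i.e. α is a root of g(x) = (x + 25)^3 - 412 = x^3 + 75x^2 + 1875x + 15213. Since g(x) = h(x + 25) where h(x) = x^3 - 412, and h is irreducible over Q (because 412 is not a perfect cube, so h has no rational root, and a monic cubic with no rational root is irreducible), g is also irreducible (irreducibility is preserved under the substitution x → x + 25). Hence m_α(x) = x^3 + 75x^2 + 1875x + 15213.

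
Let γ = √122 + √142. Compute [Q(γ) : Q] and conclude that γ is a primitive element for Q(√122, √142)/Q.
[Q(γ) : Q] = 4 (equivalently, Q(γ) = Q(√122, √142))

Obviously Q(γ) ⊆ Q(√122, √142), and [Q(√122, √142):Q] = 4 (since 122, 142 are distinct squarefree integers > 1 with 17324 not a perfect square). To show equality we compute the minimal polynomial of γ. From γ = √122 + √142: γ^2 = 122 + 2√(17324) + 142 = 264 + 2√(17324), so γ^2 - 264 = 2√(17324); squaring, (γ^2 - 264)^2 = 4·17324, i.e. γ^4 - 528γ^2 + 69696 - 69296 = 0, i.e. γ^4 - 528γ^2 + 400 = 0. So γ is a root of x^4 - 528x^2 + 400. This polynomial is irreducible over Q: it has no rational root (each ±√122 ± √142 is irrational), and any factorization into two quadratics over Q would force √(17324) ∈ Q (pairing opposite roots) or √122, √142 ∈ Q (other pairings), all impossible. Hence [Q(γ):Q] = 4 = [Q(√122, √142):Q], so Q(γ) = Q(√122, √142).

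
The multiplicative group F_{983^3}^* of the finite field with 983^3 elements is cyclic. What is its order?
|F_{983^3}^*| = 949862086

F_{983^3} has 983^3 = 949862087 elements; its multiplicative group consists of all nonzero elements, so |F_{983^3}^*| = 949862087 - 1 = 949862086. (It is cyclic since any finite subgroup of the multiplicative group of a field is cyclic.)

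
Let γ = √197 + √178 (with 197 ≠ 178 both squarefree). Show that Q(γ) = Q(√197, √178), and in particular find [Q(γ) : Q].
[Q(γ) : Q] = 4 (equivalently, Q(γ) = Q(√197, √178))

Obviously Q(γ) ⊆ Q(√197, √178), and [Q(√197, √178):Q] = 4 (since 197, 178 are distinct squarefree integers > 1 with 35066 not a perfect square). To show equality we compute the minimal polynomial of γ. From γ = √197 + √178: γ^2 = 197 + 2√(35066) + 178 = 375 + 2√(35066), so γ^2 - 375 = 2√(35066); squaring, (γ^2 - 375)^2 = 4·35066, i.e. γ^4 - 750γ^2 + 140625 - 140264 = 0, i.e. γ^4 - 750γ^2 + 361 = 0. So γ is a root of x^4 - 750x^2 + 361. This polynomial is irreducible over Q: it has no rational root (each ±√197 ± √178 is irrational), and any factorization into two quadratics over Q would force √(35066) ∈ Q (pairing opposite roots) or √197, √178 ∈ Q (other pairings), all impossible. Hence [Q(γ):Q] = 4 = [Q(√197, √178):Q], so Q(γ) = Q(√197, √178).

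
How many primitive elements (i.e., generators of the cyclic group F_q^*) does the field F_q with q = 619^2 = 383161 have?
There are φ(383160) = 97920 primitive elements

F_q^* is cyclic of order q - 1 = 383160. A cyclic group of order m has exactly φ(m) generators. Here m = 383160 = 2^3 · 3 · 5 · 31 · 103, so the number of primitive elements is φ(383160) = 97920.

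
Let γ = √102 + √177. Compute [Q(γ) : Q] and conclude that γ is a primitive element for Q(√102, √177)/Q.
[Q(γ) : Q] = 4 (equivalently, Q(γ) = Q(√102, √177))

Obviously Q(γ) ⊆ Q(√102, √177), and [Q(√102, √177):Q] = 4 (since 102, 177 are distinct squarefree integers > 1 with 18054 not a perfect square). To show equality we compute the minimal polynomial of γ. From γ = √102 + √177: γ^2 = 102 + 2√(18054) + 177 = 279 + 2√(18054), so γ^2 - 279 = 2√(18054); squaring, (γ^2 - 279)^2 = 4·18054, i.e. γ^4 - 558γ^2 + 77841 - 72216 = 0, i.e. γ^4 - 558γ^2 + 5625 = 0. So γ is a root of x^4 - 558x^2 + 5625. This polynomial is irreducible over Q: it has no rational root (each ±√102 ± √177 is irrational), and any factorization into two quadratics over Q would force √(18054) ∈ Q (pairing opposite roots) or √102, √177 ∈ Q (other pairings), all impossible. Hence [Q(γ):Q] = 4 = [Q(√102, √177):Q], so Q(γ) = Q(√102, √177).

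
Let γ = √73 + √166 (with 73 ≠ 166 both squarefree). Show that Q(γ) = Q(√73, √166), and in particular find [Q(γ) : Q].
[Q(γ) : Q] = 4 (equivalently, Q(γ) = Q(√73, √166))

Obviously Q(γ) ⊆ Q(√73, √166), and [Q(√73, √166):Q] = 4 (since 73, 166 are distinct squarefree integers > 1 with 12118 not a perfect square). To show equality we compute the minimal polynomial of γ. From γ = √73 + √166: γ^2 = 73 + 2√(12118) + 166 = 239 + 2√(12118), so γ^2 - 239 = 2√(12118); squaring, (γ^2 - 239)^2 = 4·12118, i.e. γ^4 - 478γ^2 + 57121 - 48472 = 0, i.e. γ^4 - 478γ^2 + 8649 = 0. So γ is a root of x^4 - 478x^2 + 8649. This polynomial is irreducible over Q: it has no rational root (each ±√73 ± √166 is irrational), and any factorization into two quadratics over Q would force √(12118) ∈ Q (pairing opposite roots) or √73, √166 ∈ Q (other pairings), all impossible. Hence [Q(γ):Q] = 4 = [Q(√73, √166):Q], so Q(γ) = Q(√73, √166).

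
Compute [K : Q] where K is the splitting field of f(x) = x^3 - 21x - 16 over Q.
[K : Q] = 6

By the rational root test, any rational root of the monic integer polynomial f(x) = x^3 - 21x - 16 must be an integer dividing the constant term -16, i.e. one of ±{1, 2, 4, 8, 16}. Evaluating: f(1) = -36, f(-1) = 4, f(2) = -50, f(-2) = 18, f(4) = -36, f(-4) = 4, f(8) = 328, f(-8) = -360, f(16) = 3744, f(-16) = -3776; none is 0, so f has no rational root and is therefore irreducible over Q (a cubic with no linear factor over a field is irreducible). For an irreducible cubic, the Galois group is A_3 or S_3 according as the discriminant disc(f) = -4a^3 - 27b^2 = -4·(-21)^3 - 27·(-16)^2 = 30132 is or is not a square in Q. Here disc(f) = 30132 is not a perfect square in Q, so the Galois group of f over Q is not contained in A_3 and must be all of S_3. The splitting field has degree |S_3| = 6 over Q, so [K : Q] = 6.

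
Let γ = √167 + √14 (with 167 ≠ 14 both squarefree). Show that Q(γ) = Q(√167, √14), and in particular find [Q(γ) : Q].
[Q(γ) : Q] = 4 (equivalently, Q(γ) = Q(√167, √14))

Obviously Q(γ) ⊆ Q(√167, √14), and [Q(√167, √14):Q] = 4 (since 167, 14 are distinct squarefree integers > 1 with 2338 not a perfect square). To show equality we compute the minimal polynomial of γ. From γ = √167 + √14: γ^2 = 167 + 2√(2338) + 14 = 181 + 2√(2338), so γ^2 - 181 = 2√(2338); squaring, (γ^2 - 181)^2 = 4·2338, i.e. γ^4 - 362γ^2 + 32761 - 9352 = 0, i.e. γ^4 - 362γ^2 + 23409 = 0. So γ is a root of x^4 - 362x^2 + 23409. This polynomial is irreducible over Q: it has no rational root (each ±√167 ± √14 is irrational), and any factorization into two quadratics over Q would force √(2338) ∈ Q (pairing opposite roots) or √167, √14 ∈ Q (other pairings), all impossible. Hence [Q(γ):Q] = 4 = [Q(√167, √14):Q], so Q(γ) = Q(√167, √14).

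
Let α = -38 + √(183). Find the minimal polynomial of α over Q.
m_α(x) = x^2 + 76x + 1261

From α + 38 = √(183), squaring gives (α + 38)^2 = 183, i.e. α^2 + 76α + 1444 = 183, so α^2 + 76α + 1261 = 0. The discriminant of x^2 + 76x + 1261 is (76)^2 - 4·(1261) = 5776 - 5044 = 732, and 4·(183) is not a perfect square in Q since 183 is squarefree and ≠ 1. Hence x^2 + 76x + 1261 is irreducible over Q and is the minimal polynomial of α.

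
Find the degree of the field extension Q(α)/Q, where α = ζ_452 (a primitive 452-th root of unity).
[Q(α):Q] = 224

The minimal polynomial of ζ_452 over Q is the 452-th cyclotomic polynomial Φ_452(x), which is irreducible over Q and has degree φ(452) = 224. Hence [Q(α):Q] = φ(452) = 224.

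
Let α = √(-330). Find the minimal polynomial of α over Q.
m_α(x) = x^2 + 330

α satisfies α^2 + 330 = 0, so x^2 + 330 annihilates α. Since d = -330 is squarefree and ≠ 1, it is not a perfect square in Q, so x^2 + 330 has no rational root and is therefore irreducible over Q (a degree-2 polynomial over a field is irreducible iff it has no root). Hence m_α(x) = x^2 + 330.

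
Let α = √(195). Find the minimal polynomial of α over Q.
m_α(x) = x^2 - 195

α satisfies α^2 - 195 = 0, so x^2 - 195 annihilates α. Since d = 195 is squarefree and ≠ 1, it is not a perfect square in Q, so x^2 - 195 has no rational root and is therefore irreducible over Q (a degree-2 polynomial over a field is irreducible iff it has no root). Hence m_α(x) = x^2 - 195.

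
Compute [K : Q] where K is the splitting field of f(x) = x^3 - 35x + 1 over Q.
[K : Q] = 6

By the rational root test, any rational root of the monic integer polynomial f(x) = x^3 - 35x + 1 must be an integer dividing the constant term 1, i.e. one of ±{1}. Evaluating: f(1) = -33, f(-1) = 35; none is 0, so f has no rational root and is therefore irreducible over Q (a cubic with no linear factor over a field is irreducible). For an irreducible cubic, the Galois group is A_3 or S_3 according as the discriminant disc(f) = -4a^3 - 27b^2 = -4·(-35)^3 - 27·(1)^2 = 171473 is or is not a square in Q. Here disc(f) = 171473 is not a perfect square in Q, so the Galois group of f over Q is not contained in A_3 and must be all of S_3. The splitting field has degree |S_3| = 6 over Q, so [K : Q] = 6.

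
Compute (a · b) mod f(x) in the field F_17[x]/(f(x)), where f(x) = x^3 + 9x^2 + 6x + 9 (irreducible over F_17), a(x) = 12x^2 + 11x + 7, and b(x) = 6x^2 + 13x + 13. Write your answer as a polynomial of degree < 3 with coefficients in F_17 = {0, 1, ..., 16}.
a · b ≡ 3x^2 + 15 (mod f(x))

Multiply in F_17[x]: a(x)·b(x) = (12x^2 + 11x + 7)·(6x^2 + 13x + 13) = 4x^4 + x^3 + x^2 + 13x + 6. This has degree ≥ 3, so divide by f(x) over F_17: 4x^4 + x^3 + x^2 + 13x + 6 = (4x + 16)·(x^3 + 9x^2 + 6x + 9) + (3x^2 + 15). Hence a·b ≡ 3x^2 + 15 (mod f). (F_17[x]/(f) is a field with 17^3 = 4913 elements since f is irreducible of degree 3.)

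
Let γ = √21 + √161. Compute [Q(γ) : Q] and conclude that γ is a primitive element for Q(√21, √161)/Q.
[Q(γ) : Q] = 4 (equivalently, Q(γ) = Q(√21, √161))

Obviously Q(γ) ⊆ Q(√21, √161), and [Q(√21, √161):Q] = 4 (since 21, 161 are distinct squarefree integers > 1 with 3381 not a perfect square). To show equality we compute the minimal polynomial of γ. From γ = √21 + √161: γ^2 = 21 + 2√(3381) + 161 = 182 + 2√(3381), so γ^2 - 182 = 2√(3381); squaring, (γ^2 - 182)^2 = 4·3381, i.e. γ^4 - 364γ^2 + 33124 - 13524 = 0, i.e. γ^4 - 364γ^2 + 19600 = 0. So γ is a root of x^4 - 364x^2 + 19600. This polynomial is irreducible over Q: it has no rational root (each ±√21 ± √161 is irrational), and any factorization into two quadratics over Q would force √(3381) ∈ Q (pairing opposite roots) or √21, √161 ∈ Q (other pairings), all impossible. Hence [Q(γ):Q] = 4 = [Q(√21, √161):Q], so Q(γ) = Q(√21, √161).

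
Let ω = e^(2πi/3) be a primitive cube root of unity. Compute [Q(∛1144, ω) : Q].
[Q(∛1144, ω) : Q] = 6

[Q(∛1144):Q] = 3 (min poly x^3 - 1144, irreducible since 1144 is not a perfect cube). [Q(ω):Q] = 2 (min poly x^2 + x + 1). Since Q(∛1144) ⊂ R and ω ∉ R, we have ω ∉ Q(∛1144), so x^2 + x + 1 remains irreducible over Q(∛1144) and [Q(∛1144, ω) : Q(∛1144)] = 2. By the tower law, [Q(∛1144, ω) : Q] = 3 · 2 = 6. (In fact Q(∛1144, ω) is the splitting field of x^3 - 1144 over Q.)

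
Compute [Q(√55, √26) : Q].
[Q(√55, √26) : Q] = 4

[Q(√55):Q] = 2 (min poly x^2 - 55, irreducible since 55 is squarefree > 1). For the top step, suppose √26 ∈ Q(√55), say √26 = c + d√55 with c, d ∈ Q. Squaring: 26 = c^2 + 55d^2 + 2cd√55. Since √55 ∉ Q this forces 2cd = 0. If d = 0 then √26 = c ∈ Q, contradicting 26 squarefree > 1. If c = 0 then 26 = 55d^2, so 55·26 = (55d)^2 is a perfect square in Q — but 55·26 = 1430 is not a perfect square (since 55 and 26 are distinct squarefree integers). Contradiction. Hence √26 ∉ Q(√55), so x^2 - 26 stays irreducible over Q(√55) and [Q(√55, √26) : Q(√55)] = 2. By the tower law, [Q(√55, √26) : Q] = 2 · 2 = 4.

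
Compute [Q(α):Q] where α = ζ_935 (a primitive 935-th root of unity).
[Q(α):Q] = 640

The minimal polynomial of ζ_935 over Q is the 935-th cyclotomic polynomial Φ_935(x), which is irreducible over Q and has degree φ(935) = 640. Hence [Q(α):Q] = φ(935) = 640.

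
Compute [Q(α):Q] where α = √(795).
[Q(α):Q] = 2

[Q(α):Q] equals the degree of the minimal polynomial of α. Here α^2 = 795 and x^2 - 795 is irreducible (d = 795 is squarefree, ≠ 1, hence not a square), so deg(m_α) = 2. Thus [Q(α):Q] = 2.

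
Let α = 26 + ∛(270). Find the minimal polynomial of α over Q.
m_α(x) = x^3 - 78x^2 + 2028x - 17846

Set β = α - 26 = ∛(270), so β^3 = 270. Then (α - 26)^3 - 270 = 0, i.e. α is a root of g(x) = (x - 26)^3 - 270 = x^3 - 78x^2 + 2028x - 17846. Since g(x) = h(x - 26) where h(x) = x^3 - 270, and h is irreducible over Q (because 270 is not a perfect cube, so h has no rational root, and a monic cubic with no rational root is irreducible), g is also irreducible (irreducibility is preserved under the substitution x → x - 26). Hence m_α(x) = x^3 - 78x^2 + 2028x - 17846.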